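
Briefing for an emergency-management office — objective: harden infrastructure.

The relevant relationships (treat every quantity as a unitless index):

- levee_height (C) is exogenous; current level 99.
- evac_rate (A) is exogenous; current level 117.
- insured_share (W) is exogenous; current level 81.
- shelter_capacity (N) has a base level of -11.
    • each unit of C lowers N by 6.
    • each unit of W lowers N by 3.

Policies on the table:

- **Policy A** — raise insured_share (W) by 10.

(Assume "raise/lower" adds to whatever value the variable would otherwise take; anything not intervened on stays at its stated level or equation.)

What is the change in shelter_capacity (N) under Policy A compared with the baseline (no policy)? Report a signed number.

-30

Baseline:
  C = 99
  W = 81
  N = -11 − 6·99 − 3·81 = -848
Policy A (W + 10):
  C = 99
  W = 81 + 10 = 91
  N = -11 − 6·99 − 3·91 = -878
Change in N: -878 − (-848) = -30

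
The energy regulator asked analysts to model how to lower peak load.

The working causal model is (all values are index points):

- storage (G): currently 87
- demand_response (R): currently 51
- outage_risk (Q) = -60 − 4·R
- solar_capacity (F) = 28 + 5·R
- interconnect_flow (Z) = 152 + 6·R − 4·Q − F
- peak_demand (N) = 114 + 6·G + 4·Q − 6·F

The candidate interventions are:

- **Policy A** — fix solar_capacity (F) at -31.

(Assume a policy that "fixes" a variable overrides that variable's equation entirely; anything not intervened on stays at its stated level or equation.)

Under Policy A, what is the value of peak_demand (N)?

-234

Policy A (F := -31):
  G = 87
  R = 51
  Q = -60 − 4·51 = -264
  F = -31
  N = 114 + 6·87 + 4·(-264) − 6·(-31) = -234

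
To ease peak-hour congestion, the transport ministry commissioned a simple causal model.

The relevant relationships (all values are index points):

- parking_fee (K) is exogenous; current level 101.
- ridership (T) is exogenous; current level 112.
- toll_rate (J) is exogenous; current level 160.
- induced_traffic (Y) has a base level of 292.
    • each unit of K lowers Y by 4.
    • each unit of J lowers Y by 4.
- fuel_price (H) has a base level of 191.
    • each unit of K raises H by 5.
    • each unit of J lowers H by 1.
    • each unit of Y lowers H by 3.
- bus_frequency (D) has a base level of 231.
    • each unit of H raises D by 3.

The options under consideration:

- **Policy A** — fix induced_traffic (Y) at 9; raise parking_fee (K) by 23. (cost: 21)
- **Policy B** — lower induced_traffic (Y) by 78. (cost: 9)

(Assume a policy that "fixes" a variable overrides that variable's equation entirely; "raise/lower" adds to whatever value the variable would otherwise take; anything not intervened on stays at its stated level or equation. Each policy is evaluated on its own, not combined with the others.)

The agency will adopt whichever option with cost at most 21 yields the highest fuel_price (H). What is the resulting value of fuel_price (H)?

Policy A (Y := 9, K + 23):
  K = 101 + 23 = 124
  J = 160
  Y = 9
  H = 191 + 5·124 − 160 − 3·9 = 624
Policy B (Y − 78):
  K = 101
  J = 160
  Y = 292 − 4·101 − 4·160 (−78 from intervention) = -830
  H = 191 + 5·101 − 160 − 3·(-830) = 3026
Comparing — Policy A: H=624, Policy B: H=3026. Highest is 3026 (Policy B).

3026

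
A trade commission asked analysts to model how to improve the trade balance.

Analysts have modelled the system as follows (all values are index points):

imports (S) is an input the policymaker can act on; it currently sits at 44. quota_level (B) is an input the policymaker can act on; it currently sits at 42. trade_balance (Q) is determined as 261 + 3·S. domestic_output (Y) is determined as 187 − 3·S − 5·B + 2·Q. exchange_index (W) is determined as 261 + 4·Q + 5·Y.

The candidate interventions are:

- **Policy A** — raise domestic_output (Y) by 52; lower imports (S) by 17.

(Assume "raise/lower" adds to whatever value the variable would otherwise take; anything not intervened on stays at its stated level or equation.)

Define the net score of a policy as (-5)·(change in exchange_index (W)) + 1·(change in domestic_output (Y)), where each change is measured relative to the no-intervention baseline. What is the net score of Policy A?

996

Baseline:
  S = 44
  B = 42
  Q = 261 + 3·44 = 393
  Y = 187 − 3·44 − 5·42 + 2·393 = 631
  W = 261 + 4·393 + 5·631 = 4988
Policy A (Y + 52, S − 17):
  S = 44 − 17 = 27
  B = 42
  Q = 261 + 3·27 = 342
  Y = 187 − 3·27 − 5·42 + 2·342 (+52 from intervention) = 632
  W = 261 + 4·342 + 5·632 = 4789
ΔW = 4789 − 4988 = -199; ΔY = 632 − 631 = 1
Score = (-5)·(-199) + 1·1 = 996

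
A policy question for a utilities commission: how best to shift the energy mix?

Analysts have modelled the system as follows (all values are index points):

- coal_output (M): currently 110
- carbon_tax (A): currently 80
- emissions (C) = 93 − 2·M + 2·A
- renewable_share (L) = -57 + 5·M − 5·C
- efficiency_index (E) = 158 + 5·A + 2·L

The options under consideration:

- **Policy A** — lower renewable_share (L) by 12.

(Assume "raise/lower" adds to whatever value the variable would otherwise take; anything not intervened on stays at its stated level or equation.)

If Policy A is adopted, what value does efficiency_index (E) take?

Policy A (L − 12):
  M = 110
  A = 80
  C = 93 − 2·110 + 2·80 = 33
  L = -57 + 5·110 − 5·33 (−12 from intervention) = 316
  E = 158 + 5·80 + 2·316 = 1190

1190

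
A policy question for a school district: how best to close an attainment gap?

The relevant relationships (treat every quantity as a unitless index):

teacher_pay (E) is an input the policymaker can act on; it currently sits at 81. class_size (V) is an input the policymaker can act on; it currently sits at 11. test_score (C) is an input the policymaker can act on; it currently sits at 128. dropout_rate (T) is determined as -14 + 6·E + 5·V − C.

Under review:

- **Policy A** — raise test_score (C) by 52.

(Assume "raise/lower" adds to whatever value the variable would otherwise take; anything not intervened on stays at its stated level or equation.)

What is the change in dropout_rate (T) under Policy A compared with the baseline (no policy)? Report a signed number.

-52

Baseline:
  E = 81
  V = 11
  C = 128
  T = -14 + 6·81 + 5·11 − 128 = 399
Policy A (C + 52):
  E = 81
  V = 11
  C = 128 + 52 = 180
  T = -14 + 6·81 + 5·11 − 180 = 347
Change in T: 347 − 399 = -52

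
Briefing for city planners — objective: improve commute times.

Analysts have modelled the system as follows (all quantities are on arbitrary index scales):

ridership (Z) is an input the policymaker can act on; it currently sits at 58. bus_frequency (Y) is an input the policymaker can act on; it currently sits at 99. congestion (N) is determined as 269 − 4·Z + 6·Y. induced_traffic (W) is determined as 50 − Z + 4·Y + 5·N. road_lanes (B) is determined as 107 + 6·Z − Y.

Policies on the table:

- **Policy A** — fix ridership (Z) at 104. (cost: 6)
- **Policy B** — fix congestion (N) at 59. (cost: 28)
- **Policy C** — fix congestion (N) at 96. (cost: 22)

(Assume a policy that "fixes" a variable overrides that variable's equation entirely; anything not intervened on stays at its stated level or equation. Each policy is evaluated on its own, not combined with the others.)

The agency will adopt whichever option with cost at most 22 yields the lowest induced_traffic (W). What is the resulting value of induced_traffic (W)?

Policy A (Z := 104):
  Z = 104
  Y = 99
  N = 269 − 4·104 + 6·99 = 447
  W = 50 − 104 + 4·99 + 5·447 = 2577
Policy C (N := 96):
  Z = 58
  Y = 99
  N = 96
  W = 50 − 58 + 4·99 + 5·96 = 868
Comparing — Policy A: W=2577, Policy C: W=868. Lowest is 868 (Policy C).

868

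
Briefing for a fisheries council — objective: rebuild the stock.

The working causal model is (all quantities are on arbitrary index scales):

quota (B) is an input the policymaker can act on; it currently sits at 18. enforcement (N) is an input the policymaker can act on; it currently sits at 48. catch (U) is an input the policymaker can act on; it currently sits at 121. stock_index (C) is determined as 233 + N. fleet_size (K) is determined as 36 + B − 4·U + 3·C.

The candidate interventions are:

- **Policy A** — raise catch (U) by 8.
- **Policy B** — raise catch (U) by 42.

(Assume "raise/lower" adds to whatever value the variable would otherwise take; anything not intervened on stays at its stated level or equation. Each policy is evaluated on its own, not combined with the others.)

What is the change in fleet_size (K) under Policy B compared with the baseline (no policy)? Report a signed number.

Baseline:
  B = 18
  N = 48
  U = 121
  C = 233 + 48 = 281
  K = 36 + 18 − 4·121 + 3·281 = 413
Policy B (U + 42):
  B = 18
  N = 48
  U = 121 + 42 = 163
  C = 233 + 48 = 281
  K = 36 + 18 − 4·163 + 3·281 = 245
Change in K: 245 − 413 = -168

-168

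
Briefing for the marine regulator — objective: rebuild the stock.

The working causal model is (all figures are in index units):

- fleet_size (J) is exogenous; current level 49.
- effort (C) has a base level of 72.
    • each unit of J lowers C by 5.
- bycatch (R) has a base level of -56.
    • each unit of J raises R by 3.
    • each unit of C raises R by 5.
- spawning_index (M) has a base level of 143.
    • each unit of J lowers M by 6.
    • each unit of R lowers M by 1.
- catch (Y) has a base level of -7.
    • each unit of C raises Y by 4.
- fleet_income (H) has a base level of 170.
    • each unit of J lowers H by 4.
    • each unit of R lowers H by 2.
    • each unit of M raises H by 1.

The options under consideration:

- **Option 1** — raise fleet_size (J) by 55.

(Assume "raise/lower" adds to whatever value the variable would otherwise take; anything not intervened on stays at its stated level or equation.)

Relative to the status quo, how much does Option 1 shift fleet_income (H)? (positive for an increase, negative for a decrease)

3080

Baseline:
  J = 49
  C = 72 − 5·49 = -173
  R = -56 + 3·49 + 5·(-173) = -774
  M = 143 − 6·49 − (-774) = 623
  H = 170 − 4·49 − 2·(-774) + 623 = 2145
Option 1 (J + 55):
  J = 49 + 55 = 104
  C = 72 − 5·104 = -448
  R = -56 + 3·104 + 5·(-448) = -1984
  M = 143 − 6·104 − (-1984) = 1503
  H = 170 − 4·104 − 2·(-1984) + 1503 = 5225
Change in H: 5225 − 2145 = 3080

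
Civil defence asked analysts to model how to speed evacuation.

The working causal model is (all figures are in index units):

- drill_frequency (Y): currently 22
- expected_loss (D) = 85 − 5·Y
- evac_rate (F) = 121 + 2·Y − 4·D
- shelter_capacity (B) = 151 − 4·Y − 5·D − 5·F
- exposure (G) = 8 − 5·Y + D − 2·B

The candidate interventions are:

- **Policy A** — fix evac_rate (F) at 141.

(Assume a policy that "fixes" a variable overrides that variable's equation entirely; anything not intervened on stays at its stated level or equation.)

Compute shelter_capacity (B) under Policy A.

Policy A (F := 141):
  Y = 22
  D = 85 − 5·22 = -25
  F = 141
  B = 151 − 4·22 − 5·(-25) − 5·141 = -517

-517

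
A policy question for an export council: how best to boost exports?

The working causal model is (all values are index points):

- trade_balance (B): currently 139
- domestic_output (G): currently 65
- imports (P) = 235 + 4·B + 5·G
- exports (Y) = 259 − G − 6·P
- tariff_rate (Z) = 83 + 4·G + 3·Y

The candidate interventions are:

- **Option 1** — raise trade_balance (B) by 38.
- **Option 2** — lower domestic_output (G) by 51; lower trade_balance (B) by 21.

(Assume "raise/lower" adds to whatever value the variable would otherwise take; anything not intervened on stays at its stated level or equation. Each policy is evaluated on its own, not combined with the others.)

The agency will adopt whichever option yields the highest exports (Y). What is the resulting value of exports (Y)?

Option 1 (B + 38):
  B = 139 + 38 = 177
  G = 65
  P = 235 + 4·177 + 5·65 = 1268
  Y = 259 − 65 − 6·1268 = -7414
Option 2 (G − 51, B − 21):
  B = 139 − 21 = 118
  G = 65 − 51 = 14
  P = 235 + 4·118 + 5·14 = 777
  Y = 259 − 14 − 6·777 = -4417
Comparing — Option 1: Y=-7414, Option 2: Y=-4417. Highest is -4417 (Option 2).

-4417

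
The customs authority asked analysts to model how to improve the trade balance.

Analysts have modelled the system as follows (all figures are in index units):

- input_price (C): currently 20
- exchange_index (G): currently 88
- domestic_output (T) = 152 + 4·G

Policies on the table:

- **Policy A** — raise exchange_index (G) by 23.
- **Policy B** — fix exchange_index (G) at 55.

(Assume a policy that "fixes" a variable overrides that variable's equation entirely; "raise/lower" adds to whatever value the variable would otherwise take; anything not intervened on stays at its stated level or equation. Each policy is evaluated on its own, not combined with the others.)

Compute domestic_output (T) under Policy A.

596

Policy A (G + 23):
  G = 88 + 23 = 111
  T = 152 + 4·111 = 596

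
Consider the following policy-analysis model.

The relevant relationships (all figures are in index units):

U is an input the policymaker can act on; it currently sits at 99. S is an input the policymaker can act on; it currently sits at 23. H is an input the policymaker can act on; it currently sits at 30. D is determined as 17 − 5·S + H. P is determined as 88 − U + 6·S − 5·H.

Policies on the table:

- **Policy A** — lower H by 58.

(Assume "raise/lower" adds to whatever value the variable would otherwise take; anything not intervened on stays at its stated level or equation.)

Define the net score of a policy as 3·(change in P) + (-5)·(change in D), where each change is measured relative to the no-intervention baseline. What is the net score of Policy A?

1160

Baseline:
  U = 99
  S = 23
  H = 30
  D = 17 − 5·23 + 30 = -68
  P = 88 − 99 + 6·23 − 5·30 = -23
Policy A (H − 58):
  U = 99
  S = 23
  H = 30 − 58 = -28
  D = 17 − 5·23 + (-28) = -126
  P = 88 − 99 + 6·23 − 5·(-28) = 267
ΔP = 267 − (-23) = 290; ΔD = -126 − (-68) = -58
Score = 3·290 + (-5)·(-58) = 1160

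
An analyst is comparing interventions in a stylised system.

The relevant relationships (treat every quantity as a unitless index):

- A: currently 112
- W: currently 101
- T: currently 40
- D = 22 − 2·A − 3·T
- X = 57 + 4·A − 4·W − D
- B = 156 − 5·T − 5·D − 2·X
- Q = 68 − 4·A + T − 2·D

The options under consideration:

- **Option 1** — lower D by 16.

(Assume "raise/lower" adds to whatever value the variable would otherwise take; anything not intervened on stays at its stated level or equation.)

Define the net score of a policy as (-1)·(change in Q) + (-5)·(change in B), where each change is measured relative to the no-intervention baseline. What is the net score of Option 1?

Baseline:
  A = 112
  W = 101
  T = 40
  D = 22 − 2·112 − 3·40 = -322
  X = 57 + 4·112 − 4·101 − (-322) = 423
  B = 156 − 5·40 − 5·(-322) − 2·423 = 720
  Q = 68 − 4·112 + 40 − 2·(-322) = 304
Option 1 (D − 16):
  A = 112
  W = 101
  T = 40
  D = 22 − 2·112 − 3·40 (−16 from intervention) = -338
  X = 57 + 4·112 − 4·101 − (-338) = 439
  B = 156 − 5·40 − 5·(-338) − 2·439 = 768
  Q = 68 − 4·112 + 40 − 2·(-338) = 336
ΔQ = 336 − 304 = 32; ΔB = 768 − 720 = 48
Score = (-1)·32 + (-5)·48 = -272

-272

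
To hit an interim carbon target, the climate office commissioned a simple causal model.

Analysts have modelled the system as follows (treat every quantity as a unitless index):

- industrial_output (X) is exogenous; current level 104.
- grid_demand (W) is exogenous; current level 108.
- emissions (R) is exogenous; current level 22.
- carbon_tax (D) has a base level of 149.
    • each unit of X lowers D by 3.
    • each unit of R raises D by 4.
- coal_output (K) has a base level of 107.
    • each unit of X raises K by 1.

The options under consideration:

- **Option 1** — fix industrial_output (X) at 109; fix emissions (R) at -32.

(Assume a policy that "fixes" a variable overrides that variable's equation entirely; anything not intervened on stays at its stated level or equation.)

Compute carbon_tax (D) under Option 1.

-306

Option 1 (X := 109, R := -32):
  X = 109
  R = -32
  D = 149 − 3·109 + 4·(-32) = -306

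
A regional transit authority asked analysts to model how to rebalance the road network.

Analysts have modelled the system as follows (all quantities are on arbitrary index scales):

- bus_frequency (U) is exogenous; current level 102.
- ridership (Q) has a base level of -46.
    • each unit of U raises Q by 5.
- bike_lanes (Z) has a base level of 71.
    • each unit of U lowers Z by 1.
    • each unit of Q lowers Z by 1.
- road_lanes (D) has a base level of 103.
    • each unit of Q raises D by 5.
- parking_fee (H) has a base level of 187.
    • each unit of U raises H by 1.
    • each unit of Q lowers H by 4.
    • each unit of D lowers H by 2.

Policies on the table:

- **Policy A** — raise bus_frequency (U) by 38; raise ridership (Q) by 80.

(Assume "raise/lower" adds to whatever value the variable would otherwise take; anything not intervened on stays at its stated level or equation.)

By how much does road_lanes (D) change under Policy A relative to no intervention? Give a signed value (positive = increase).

1350

Baseline:
  U = 102
  Q = -46 + 5·102 = 464
  D = 103 + 5·464 = 2423
Policy A (U + 38, Q + 80):
  U = 102 + 38 = 140
  Q = -46 + 5·140 (+80 from intervention) = 734
  D = 103 + 5·734 = 3773
Change in D: 3773 − 2423 = 1350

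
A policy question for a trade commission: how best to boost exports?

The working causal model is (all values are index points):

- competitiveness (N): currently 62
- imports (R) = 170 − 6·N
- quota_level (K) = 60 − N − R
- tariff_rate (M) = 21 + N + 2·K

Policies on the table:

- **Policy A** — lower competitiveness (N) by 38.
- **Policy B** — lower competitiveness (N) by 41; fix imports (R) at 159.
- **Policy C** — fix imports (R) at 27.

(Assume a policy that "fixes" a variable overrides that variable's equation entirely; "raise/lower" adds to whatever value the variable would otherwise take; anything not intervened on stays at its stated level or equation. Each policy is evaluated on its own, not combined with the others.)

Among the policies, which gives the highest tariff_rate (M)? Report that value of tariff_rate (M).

Policy A (N − 38):
  N = 62 − 38 = 24
  R = 170 − 6·24 = 26
  K = 60 − 24 − 26 = 10
  M = 21 + 24 + 2·10 = 65
Policy B (N − 41, R := 159):
  N = 62 − 41 = 21
  R = 159
  K = 60 − 21 − 159 = -120
  M = 21 + 21 + 2·(-120) = -198
Policy C (R := 27):
  N = 62
  R = 27
  K = 60 − 62 − 27 = -29
  M = 21 + 62 + 2·(-29) = 25
Comparing — Policy A: M=65, Policy B: M=-198, Policy C: M=25. Highest is 65 (Policy A).

65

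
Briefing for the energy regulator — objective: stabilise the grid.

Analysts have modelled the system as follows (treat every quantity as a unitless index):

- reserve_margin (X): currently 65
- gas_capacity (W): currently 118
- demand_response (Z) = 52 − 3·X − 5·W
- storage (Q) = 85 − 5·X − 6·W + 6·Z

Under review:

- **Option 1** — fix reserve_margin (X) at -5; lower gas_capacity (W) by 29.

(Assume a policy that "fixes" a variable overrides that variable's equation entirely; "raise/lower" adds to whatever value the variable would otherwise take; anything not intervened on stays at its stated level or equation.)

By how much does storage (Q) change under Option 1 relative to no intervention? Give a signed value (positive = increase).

2654

Baseline:
  X = 65
  W = 118
  Z = 52 − 3·65 − 5·118 = -733
  Q = 85 − 5·65 − 6·118 + 6·(-733) = -5346
Option 1 (X := -5, W − 29):
  X = -5
  W = 118 − 29 = 89
  Z = 52 − 3·(-5) − 5·89 = -378
  Q = 85 − 5·(-5) − 6·89 + 6·(-378) = -2692
Change in Q: -2692 − (-5346) = 2654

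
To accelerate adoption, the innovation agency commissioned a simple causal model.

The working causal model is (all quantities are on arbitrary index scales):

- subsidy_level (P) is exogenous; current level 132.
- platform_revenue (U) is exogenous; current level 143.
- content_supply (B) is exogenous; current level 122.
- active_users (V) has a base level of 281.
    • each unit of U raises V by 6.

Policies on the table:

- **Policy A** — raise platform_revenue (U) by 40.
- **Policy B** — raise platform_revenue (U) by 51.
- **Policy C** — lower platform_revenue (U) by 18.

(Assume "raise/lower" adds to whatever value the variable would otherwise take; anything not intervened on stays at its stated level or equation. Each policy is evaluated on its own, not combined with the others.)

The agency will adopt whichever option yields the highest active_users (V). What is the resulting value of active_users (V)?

1445

Policy A (U + 40):
  U = 143 + 40 = 183
  V = 281 + 6·183 = 1379
Policy B (U + 51):
  U = 143 + 51 = 194
  V = 281 + 6·194 = 1445
Policy C (U − 18):
  U = 143 − 18 = 125
  V = 281 + 6·125 = 1031
Comparing — Policy A: V=1379, Policy B: V=1445, Policy C: V=1031. Highest is 1445 (Policy B).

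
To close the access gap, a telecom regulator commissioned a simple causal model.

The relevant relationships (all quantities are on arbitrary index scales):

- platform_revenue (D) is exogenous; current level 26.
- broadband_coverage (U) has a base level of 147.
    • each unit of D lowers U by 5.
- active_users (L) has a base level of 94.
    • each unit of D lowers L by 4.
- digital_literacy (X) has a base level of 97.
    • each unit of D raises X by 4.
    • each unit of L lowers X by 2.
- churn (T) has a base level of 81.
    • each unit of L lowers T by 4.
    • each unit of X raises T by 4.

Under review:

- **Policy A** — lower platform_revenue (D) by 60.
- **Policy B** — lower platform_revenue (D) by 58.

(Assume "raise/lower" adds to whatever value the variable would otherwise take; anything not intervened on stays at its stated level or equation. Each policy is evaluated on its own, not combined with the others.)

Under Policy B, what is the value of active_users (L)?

Policy B (D − 58):
  D = 26 − 58 = -32
  L = 94 − 4·(-32) = 222

222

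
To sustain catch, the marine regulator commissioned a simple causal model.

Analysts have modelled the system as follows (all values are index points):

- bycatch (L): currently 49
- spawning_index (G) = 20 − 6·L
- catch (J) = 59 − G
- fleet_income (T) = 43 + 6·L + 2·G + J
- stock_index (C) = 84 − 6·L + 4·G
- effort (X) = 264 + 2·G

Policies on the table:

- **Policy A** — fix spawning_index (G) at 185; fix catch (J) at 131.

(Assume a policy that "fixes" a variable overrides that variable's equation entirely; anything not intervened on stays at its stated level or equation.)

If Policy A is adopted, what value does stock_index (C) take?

530

Policy A (G := 185, J := 131):
  L = 49
  G = 185
  C = 84 − 6·49 + 4·185 = 530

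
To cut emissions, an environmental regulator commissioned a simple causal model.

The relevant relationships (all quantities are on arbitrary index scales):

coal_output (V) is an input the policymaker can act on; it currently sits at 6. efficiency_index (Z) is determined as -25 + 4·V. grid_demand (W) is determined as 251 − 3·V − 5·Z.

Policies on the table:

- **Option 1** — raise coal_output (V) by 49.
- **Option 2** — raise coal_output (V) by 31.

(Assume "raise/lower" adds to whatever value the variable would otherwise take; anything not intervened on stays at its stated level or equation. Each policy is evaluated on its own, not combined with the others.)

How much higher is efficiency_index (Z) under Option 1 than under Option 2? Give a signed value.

Option 1 (V + 49):
  V = 6 + 49 = 55
  Z = -25 + 4·55 = 195
Option 2 (V + 31):
  V = 6 + 31 = 37
  Z = -25 + 4·37 = 123
Z: 195 − 123 = 72

72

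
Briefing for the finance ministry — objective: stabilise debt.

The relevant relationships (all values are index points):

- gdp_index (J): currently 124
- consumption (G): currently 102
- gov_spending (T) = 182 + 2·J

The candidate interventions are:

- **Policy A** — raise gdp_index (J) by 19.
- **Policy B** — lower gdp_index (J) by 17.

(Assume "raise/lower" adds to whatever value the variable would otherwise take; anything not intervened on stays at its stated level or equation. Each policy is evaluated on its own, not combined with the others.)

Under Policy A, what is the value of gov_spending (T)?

468

Policy A (J + 19):
  J = 124 + 19 = 143
  T = 182 + 2·143 = 468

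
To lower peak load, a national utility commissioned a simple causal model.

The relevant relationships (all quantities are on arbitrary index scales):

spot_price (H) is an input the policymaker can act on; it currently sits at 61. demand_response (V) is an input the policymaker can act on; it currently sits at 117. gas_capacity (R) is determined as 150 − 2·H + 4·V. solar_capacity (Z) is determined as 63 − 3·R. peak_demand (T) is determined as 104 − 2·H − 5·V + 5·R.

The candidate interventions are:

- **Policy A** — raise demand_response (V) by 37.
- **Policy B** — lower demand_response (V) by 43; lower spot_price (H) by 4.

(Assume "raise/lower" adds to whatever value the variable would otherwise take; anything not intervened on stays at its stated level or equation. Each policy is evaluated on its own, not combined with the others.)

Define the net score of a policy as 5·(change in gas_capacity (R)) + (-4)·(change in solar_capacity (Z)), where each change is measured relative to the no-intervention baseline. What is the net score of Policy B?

-2788

Baseline:
  H = 61
  V = 117
  R = 150 − 2·61 + 4·117 = 496
  Z = 63 − 3·496 = -1425
Policy B (V − 43, H − 4):
  H = 61 − 4 = 57
  V = 117 − 43 = 74
  R = 150 − 2·57 + 4·74 = 332
  Z = 63 − 3·332 = -933
ΔR = 332 − 496 = -164; ΔZ = -933 − (-1425) = 492
Score = 5·(-164) + (-4)·492 = -2788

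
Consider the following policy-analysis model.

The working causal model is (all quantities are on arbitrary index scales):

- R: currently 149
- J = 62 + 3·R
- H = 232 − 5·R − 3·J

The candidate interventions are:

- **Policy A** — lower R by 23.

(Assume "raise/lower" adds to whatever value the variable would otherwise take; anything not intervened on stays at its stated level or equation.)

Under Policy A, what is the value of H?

-1718

Policy A (R − 23):
  R = 149 − 23 = 126
  J = 62 + 3·126 = 440
  H = 232 − 5·126 − 3·440 = -1718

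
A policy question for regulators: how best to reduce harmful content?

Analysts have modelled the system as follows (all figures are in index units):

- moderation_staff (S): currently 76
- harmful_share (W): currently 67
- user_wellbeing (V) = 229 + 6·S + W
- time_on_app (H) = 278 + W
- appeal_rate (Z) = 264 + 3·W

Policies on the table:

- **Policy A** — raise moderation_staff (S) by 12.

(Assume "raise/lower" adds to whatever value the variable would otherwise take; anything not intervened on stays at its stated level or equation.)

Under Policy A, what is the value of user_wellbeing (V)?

824

Policy A (S + 12):
  S = 76 + 12 = 88
  W = 67
  V = 229 + 6·88 + 67 = 824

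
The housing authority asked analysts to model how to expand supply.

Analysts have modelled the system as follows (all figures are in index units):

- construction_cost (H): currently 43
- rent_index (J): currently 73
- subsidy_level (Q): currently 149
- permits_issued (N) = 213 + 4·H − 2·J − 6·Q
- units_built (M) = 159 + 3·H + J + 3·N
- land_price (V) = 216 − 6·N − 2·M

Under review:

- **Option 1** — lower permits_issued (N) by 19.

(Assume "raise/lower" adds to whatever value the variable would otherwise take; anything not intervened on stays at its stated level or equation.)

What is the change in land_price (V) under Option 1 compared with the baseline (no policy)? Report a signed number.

228

Baseline:
  H = 43
  J = 73
  Q = 149
  N = 213 + 4·43 − 2·73 − 6·149 = -655
  M = 159 + 3·43 + 73 + 3·(-655) = -1604
  V = 216 − 6·(-655) − 2·(-1604) = 7354
Option 1 (N − 19):
  H = 43
  J = 73
  Q = 149
  N = 213 + 4·43 − 2·73 − 6·149 (−19 from intervention) = -674
  M = 159 + 3·43 + 73 + 3·(-674) = -1661
  V = 216 − 6·(-674) − 2·(-1661) = 7582
Change in V: 7582 − 7354 = 228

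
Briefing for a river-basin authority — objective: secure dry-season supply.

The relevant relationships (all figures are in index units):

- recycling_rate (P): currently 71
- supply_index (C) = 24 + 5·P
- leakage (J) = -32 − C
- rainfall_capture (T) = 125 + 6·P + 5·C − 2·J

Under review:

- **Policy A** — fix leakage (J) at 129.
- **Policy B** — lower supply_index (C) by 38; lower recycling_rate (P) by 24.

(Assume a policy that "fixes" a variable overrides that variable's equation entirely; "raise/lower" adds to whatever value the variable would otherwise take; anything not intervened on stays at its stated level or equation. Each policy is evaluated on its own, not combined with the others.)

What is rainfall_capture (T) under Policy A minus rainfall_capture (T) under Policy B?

170

Policy A (J := 129):
  P = 71
  C = 24 + 5·71 = 379
  J = 129
  T = 125 + 6·71 + 5·379 − 2·129 = 2188
Policy B (C − 38, P − 24):
  P = 71 − 24 = 47
  C = 24 + 5·47 (−38 from intervention) = 221
  J = -32 − 221 = -253
  T = 125 + 6·47 + 5·221 − 2·(-253) = 2018
T: 2188 − 2018 = 170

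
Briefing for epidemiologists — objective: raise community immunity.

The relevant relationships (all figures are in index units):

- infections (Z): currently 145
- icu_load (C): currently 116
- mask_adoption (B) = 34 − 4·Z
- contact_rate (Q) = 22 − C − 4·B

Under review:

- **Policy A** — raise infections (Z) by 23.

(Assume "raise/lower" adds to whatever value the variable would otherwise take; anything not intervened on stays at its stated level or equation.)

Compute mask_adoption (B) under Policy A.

Policy A (Z + 23):
  Z = 145 + 23 = 168
  B = 34 − 4·168 = -638

-638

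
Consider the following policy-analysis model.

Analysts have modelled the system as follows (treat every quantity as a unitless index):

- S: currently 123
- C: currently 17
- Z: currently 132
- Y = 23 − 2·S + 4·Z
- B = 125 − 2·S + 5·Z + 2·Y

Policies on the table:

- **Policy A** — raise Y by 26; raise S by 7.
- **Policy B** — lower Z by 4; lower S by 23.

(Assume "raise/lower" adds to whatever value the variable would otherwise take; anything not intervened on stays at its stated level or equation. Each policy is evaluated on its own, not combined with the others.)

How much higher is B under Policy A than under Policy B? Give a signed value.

Policy A (Y + 26, S + 7):
  S = 123 + 7 = 130
  Z = 132
  Y = 23 − 2·130 + 4·132 (+26 from intervention) = 317
  B = 125 − 2·130 + 5·132 + 2·317 = 1159
Policy B (Z − 4, S − 23):
  S = 123 − 23 = 100
  Z = 132 − 4 = 128
  Y = 23 − 2·100 + 4·128 = 335
  B = 125 − 2·100 + 5·128 + 2·335 = 1235
B: 1159 − 1235 = -76

-76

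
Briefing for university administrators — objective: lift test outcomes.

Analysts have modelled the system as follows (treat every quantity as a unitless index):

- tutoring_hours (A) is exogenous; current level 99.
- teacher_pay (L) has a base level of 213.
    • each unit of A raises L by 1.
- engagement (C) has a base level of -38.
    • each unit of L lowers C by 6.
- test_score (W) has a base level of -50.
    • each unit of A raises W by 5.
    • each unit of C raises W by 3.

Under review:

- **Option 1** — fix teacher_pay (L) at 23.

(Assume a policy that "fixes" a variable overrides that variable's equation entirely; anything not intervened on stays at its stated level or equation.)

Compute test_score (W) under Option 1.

-83

Option 1 (L := 23):
  A = 99
  L = 23
  C = -38 − 6·23 = -176
  W = -50 + 5·99 + 3·(-176) = -83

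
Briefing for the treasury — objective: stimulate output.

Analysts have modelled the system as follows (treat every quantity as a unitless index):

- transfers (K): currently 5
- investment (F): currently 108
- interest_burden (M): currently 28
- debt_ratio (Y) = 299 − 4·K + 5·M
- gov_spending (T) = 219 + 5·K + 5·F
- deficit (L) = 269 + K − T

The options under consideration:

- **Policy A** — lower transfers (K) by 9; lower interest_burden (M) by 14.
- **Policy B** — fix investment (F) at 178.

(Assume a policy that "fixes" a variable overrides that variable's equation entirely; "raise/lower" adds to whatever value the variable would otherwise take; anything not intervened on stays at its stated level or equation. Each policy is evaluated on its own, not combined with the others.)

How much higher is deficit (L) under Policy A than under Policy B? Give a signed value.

386

Policy A (K − 9, M − 14):
  K = 5 − 9 = -4
  F = 108
  T = 219 + 5·(-4) + 5·108 = 739
  L = 269 + (-4) − 739 = -474
Policy B (F := 178):
  K = 5
  F = 178
  T = 219 + 5·5 + 5·178 = 1134
  L = 269 + 5 − 1134 = -860
L: -474 − (-860) = 386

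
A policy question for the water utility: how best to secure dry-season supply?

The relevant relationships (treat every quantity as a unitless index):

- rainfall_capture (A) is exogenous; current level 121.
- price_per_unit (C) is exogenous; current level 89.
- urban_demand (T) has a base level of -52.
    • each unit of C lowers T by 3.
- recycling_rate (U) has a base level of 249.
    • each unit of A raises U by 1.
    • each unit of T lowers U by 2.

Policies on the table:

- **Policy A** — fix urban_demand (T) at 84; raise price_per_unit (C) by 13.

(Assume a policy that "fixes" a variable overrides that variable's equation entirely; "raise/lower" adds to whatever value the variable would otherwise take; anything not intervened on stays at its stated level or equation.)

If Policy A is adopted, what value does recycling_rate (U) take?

202

Policy A (T := 84, C + 13):
  A = 121
  C = 89 + 13 = 102
  T = 84
  U = 249 + 121 − 2·84 = 202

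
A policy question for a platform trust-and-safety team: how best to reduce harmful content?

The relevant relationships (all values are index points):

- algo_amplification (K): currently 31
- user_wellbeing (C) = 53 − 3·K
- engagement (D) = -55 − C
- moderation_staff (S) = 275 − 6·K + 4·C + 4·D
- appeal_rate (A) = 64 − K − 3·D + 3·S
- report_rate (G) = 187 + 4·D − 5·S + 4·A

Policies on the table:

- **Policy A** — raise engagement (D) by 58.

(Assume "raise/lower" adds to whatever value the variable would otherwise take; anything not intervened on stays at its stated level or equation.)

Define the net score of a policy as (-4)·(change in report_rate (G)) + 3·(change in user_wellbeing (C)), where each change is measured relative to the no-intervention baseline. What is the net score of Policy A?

Baseline:
  K = 31
  C = 53 − 3·31 = -40
  D = -55 − (-40) = -15
  S = 275 − 6·31 + 4·(-40) + 4·(-15) = -131
  A = 64 − 31 − 3·(-15) + 3·(-131) = -315
  G = 187 + 4·(-15) − 5·(-131) + 4·(-315) = -478
Policy A (D + 58):
  K = 31
  C = 53 − 3·31 = -40
  D = -55 − (-40) (+58 from intervention) = 43
  S = 275 − 6·31 + 4·(-40) + 4·43 = 101
  A = 64 − 31 − 3·43 + 3·101 = 207
  G = 187 + 4·43 − 5·101 + 4·207 = 682
ΔG = 682 − (-478) = 1160; ΔC = -40 − (-40) = 0
Score = (-4)·1160 + 3·0 = -4640

-4640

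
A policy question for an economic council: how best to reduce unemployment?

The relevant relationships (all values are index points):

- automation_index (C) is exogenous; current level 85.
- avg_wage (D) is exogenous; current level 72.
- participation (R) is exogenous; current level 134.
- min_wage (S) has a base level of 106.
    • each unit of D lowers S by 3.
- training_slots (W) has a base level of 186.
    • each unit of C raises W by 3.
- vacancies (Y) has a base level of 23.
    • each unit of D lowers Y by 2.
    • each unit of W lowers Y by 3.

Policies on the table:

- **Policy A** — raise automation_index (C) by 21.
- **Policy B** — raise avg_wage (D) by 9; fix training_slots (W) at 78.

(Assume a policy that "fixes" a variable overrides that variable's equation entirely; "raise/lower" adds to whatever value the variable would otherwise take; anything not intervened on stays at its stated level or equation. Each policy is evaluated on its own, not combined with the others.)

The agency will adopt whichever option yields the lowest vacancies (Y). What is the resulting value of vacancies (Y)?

Policy A (C + 21):
  C = 85 + 21 = 106
  D = 72
  W = 186 + 3·106 = 504
  Y = 23 − 2·72 − 3·504 = -1633
Policy B (D + 9, W := 78):
  C = 85
  D = 72 + 9 = 81
  W = 78
  Y = 23 − 2·81 − 3·78 = -373
Comparing — Policy A: Y=-1633, Policy B: Y=-373. Lowest is -1633 (Policy A).

-1633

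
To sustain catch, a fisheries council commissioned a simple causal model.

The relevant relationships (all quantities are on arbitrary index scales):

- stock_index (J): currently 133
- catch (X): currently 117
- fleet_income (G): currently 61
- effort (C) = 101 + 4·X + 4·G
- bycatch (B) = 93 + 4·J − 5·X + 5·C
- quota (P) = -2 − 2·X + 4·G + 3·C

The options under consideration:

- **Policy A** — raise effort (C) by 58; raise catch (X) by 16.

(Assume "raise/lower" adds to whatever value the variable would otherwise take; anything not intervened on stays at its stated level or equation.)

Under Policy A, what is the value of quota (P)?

2781

Policy A (C + 58, X + 16):
  X = 117 + 16 = 133
  G = 61
  C = 101 + 4·133 + 4·61 (+58 from intervention) = 935
  P = -2 − 2·133 + 4·61 + 3·935 = 2781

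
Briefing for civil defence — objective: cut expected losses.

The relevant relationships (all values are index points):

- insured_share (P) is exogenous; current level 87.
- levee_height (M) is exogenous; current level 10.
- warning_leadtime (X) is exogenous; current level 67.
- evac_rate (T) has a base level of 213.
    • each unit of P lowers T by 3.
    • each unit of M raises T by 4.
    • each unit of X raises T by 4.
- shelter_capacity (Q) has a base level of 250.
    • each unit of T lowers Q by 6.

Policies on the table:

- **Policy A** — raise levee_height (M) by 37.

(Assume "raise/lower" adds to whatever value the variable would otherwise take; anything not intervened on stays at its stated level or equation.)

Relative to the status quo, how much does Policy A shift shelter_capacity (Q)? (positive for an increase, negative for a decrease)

-888

Baseline:
  P = 87
  M = 10
  X = 67
  T = 213 − 3·87 + 4·10 + 4·67 = 260
  Q = 250 − 6·260 = -1310
Policy A (M + 37):
  P = 87
  M = 10 + 37 = 47
  X = 67
  T = 213 − 3·87 + 4·47 + 4·67 = 408
  Q = 250 − 6·408 = -2198
Change in Q: -2198 − (-1310) = -888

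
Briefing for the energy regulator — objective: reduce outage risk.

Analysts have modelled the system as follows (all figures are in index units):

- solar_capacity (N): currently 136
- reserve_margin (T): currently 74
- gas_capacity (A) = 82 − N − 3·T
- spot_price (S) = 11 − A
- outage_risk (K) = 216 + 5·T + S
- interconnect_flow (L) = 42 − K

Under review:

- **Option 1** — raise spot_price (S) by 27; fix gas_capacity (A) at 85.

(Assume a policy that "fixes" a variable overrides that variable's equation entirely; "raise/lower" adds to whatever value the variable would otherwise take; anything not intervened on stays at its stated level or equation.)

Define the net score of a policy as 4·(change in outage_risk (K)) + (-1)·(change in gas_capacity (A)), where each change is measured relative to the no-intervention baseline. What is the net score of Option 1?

-1697

Baseline:
  N = 136
  T = 74
  A = 82 − 136 − 3·74 = -276
  S = 11 − (-276) = 287
  K = 216 + 5·74 + 287 = 873
Option 1 (S + 27, A := 85):
  N = 136
  T = 74
  A = 85
  S = 11 − 85 (+27 from intervention) = -47
  K = 216 + 5·74 + (-47) = 539
ΔK = 539 − 873 = -334; ΔA = 85 − (-276) = 361
Score = 4·(-334) + (-1)·361 = -1697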